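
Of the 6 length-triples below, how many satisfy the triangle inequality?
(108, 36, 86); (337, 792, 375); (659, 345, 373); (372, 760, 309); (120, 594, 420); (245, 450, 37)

2

(36,86,108): 36+86 > 108 → valid
(337,375,792): 337+375 ≤ 792 → not valid
(345,373,659): 345+373 > 659 → valid
(309,372,760): 309+372 ≤ 760 → not valid
(120,420,594): 120+420 ≤ 594 → not valid
(37,245,450): 37+245 ≤ 450 → not valid
2 of the 6 triples form a triangle.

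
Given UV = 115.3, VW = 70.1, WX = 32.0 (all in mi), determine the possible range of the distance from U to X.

The maximum is all hops collinear in one direction: 115.3 + 70.1 + 32.0 = 217.4.
The longest hop is 115.3; the others sum to 102.1. Folding the others back against it leaves at least 115.3 − 102.1 = 13.2.

13.2 ≤ UX ≤ 217.4 mi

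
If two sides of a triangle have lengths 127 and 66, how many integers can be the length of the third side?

The third side lies in the open interval (61, 193).
Integers from 62 to 192 inclusive: 192 − 62 + 1 = 131.

131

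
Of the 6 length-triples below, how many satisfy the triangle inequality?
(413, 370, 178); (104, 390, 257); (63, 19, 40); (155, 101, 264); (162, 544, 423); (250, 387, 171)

(178,370,413): 178+370 > 413 → valid
(104,257,390): 104+257 ≤ 390 → not valid
(19,40,63): 19+40 ≤ 63 → not valid
(101,155,264): 101+155 ≤ 264 → not valid
(162,423,544): 162+423 > 544 → valid
(171,250,387): 171+250 > 387 → valid
3 of the 6 triples form a triangle.

3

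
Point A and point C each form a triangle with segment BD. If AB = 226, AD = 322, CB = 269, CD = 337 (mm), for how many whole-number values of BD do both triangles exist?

From triangle ABD: 96 < BD < 548.
From triangle CBD: 68 < BD < 606.
Intersection: 96 < BD < 548, so integers 97 through 547: 451 values.

451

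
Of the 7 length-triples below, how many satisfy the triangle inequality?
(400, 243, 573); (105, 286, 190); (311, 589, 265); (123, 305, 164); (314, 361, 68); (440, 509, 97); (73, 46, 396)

(243,400,573): 243+400 > 573 → valid
(105,190,286): 105+190 > 286 → valid
(265,311,589): 265+311 ≤ 589 → not valid
(123,164,305): 123+164 ≤ 305 → not valid
(68,314,361): 68+314 > 361 → valid
(97,440,509): 97+440 > 509 → valid
(46,73,396): 46+73 ≤ 396 → not valid
4 of the 7 triples form a triangle.

4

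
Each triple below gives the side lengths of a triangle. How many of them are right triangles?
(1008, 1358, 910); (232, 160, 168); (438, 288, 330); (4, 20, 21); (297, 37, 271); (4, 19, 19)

(1008,1358,910): 910²+1008² = 1844164 = 1358² → right
(232,160,168): 160²+168² = 53824 = 232² → right
(438,288,330): 288²+330² = 191844 = 438² → right
(4,20,21): 4²+20² = 416 < 441 = 21² → obtuse
(297,37,271): 37²+271² = 74810 < 88209 = 297² → obtuse
(4,19,19): 4²+19² = 377 > 361 = 19² → acute
3 of the 6 are right.

3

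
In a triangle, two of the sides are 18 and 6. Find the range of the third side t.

12 < t < 24

By the triangle inequality, t must be less than 18 + 6 = 24 and greater than |18 − 6| = 12.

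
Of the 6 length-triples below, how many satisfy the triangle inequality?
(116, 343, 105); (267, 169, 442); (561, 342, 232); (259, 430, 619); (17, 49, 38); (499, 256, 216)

3

(105,116,343): 105+116 ≤ 343 → not valid
(169,267,442): 169+267 ≤ 442 → not valid
(232,342,561): 232+342 > 561 → valid
(259,430,619): 259+430 > 619 → valid
(17,38,49): 17+38 > 49 → valid
(216,256,499): 216+256 ≤ 499 → not valid
3 of the 6 triples form a triangle.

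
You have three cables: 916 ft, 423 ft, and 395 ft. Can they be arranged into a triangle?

No

The longest side is 916, but the other two sum to only 818.
818 < 916, so the triangle inequality fails.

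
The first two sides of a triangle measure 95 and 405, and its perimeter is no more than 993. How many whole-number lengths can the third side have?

Triangle inequality: 310 < x < 500. Perimeter ≤ 993 gives x ≤ 993 − 95 − 405 = 493.
So 310 < x ≤ 493; integers 311 through 493: 183 values.

183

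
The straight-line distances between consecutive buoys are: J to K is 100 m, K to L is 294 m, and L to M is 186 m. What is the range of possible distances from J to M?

The maximum is all hops collinear in one direction: 100 + 294 + 186 = 580.
The longest hop is 294; the others sum to 286. Folding the others back against it leaves at least 294 − 286 = 8.

8 ≤ JM ≤ 580 m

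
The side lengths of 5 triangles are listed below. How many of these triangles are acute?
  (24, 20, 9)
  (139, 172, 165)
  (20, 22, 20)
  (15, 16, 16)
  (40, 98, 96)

4

(24,20,9): 9²+20² = 481 < 576 = 24² → obtuse
(139,172,165): 139²+165² = 46546 > 29584 = 172² → acute
(20,22,20): 20²+20² = 800 > 484 = 22² → acute
(15,16,16): 15²+16² = 481 > 256 = 16² → acute
(40,98,96): 40²+96² = 10816 > 9604 = 98² → acute
4 of the 5 are acute.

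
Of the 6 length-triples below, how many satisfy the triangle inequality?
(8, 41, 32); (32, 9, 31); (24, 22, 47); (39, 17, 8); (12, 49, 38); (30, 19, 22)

3

(8,32,41): 8+32 ≤ 41 → not valid
(9,31,32): 9+31 > 32 → valid
(22,24,47): 22+24 ≤ 47 → not valid
(8,17,39): 8+17 ≤ 39 → not valid
(12,38,49): 12+38 > 49 → valid
(19,22,30): 19+22 > 30 → valid
3 of the 6 triples form a triangle.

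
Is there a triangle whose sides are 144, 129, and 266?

The longest side is 266, and the other two sum to 273.
Since 273 > 266, the triangle inequality holds.

Yes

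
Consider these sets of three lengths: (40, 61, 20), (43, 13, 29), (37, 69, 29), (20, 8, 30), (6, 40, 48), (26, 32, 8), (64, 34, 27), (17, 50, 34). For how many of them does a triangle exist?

(20,40,61): 20+40 ≤ 61 → not valid
(13,29,43): 13+29 ≤ 43 → not valid
(29,37,69): 29+37 ≤ 69 → not valid
(8,20,30): 8+20 ≤ 30 → not valid
(6,40,48): 6+40 ≤ 48 → not valid
(8,26,32): 8+26 > 32 → valid
(27,34,64): 27+34 ≤ 64 → not valid
(17,34,50): 17+34 > 50 → valid
2 of the 8 triples form a triangle.

2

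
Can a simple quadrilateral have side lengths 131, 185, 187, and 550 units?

For a quadrilateral, each side must be shorter than the sum of the others.
Here the longest side is 550, but the remaining 3 sides sum to only 503.

No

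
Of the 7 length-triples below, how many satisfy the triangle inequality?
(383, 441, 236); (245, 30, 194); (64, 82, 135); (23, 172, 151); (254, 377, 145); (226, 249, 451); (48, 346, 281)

(236,383,441): 236+383 > 441 → valid
(30,194,245): 30+194 ≤ 245 → not valid
(64,82,135): 64+82 > 135 → valid
(23,151,172): 23+151 > 172 → valid
(145,254,377): 145+254 > 377 → valid
(226,249,451): 226+249 > 451 → valid
(48,281,346): 48+281 ≤ 346 → not valid
5 of the 7 triples form a triangle.

5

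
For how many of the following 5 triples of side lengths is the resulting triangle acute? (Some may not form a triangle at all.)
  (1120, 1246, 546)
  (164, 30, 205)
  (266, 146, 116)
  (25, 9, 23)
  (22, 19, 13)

1

(1120,1246,546): 546²+1120² = 1552516 = 1246² → right
(164,30,205): 30+164 ≤ 205, not a triangle
(266,146,116): 116+146 ≤ 266, not a triangle
(25,9,23): 9²+23² = 610 < 625 = 25² → obtuse
(22,19,13): 13²+19² = 530 > 484 = 22² → acute
1 of the 5 is acute.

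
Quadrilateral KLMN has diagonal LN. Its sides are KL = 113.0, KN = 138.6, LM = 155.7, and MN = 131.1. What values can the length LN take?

From triangle KLN: |113.0 − 138.6| < LN < 113.0 + 138.6, i.e. 25.6 < LN < 251.6.
From triangle MLN: 24.6 < LN < 286.8.
Both must hold, so LN lies in the intersection.

25.6 < LN < 251.6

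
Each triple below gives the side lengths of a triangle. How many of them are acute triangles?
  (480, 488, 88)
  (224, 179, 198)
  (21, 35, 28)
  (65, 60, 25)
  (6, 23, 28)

(480,488,88): 88²+480² = 238144 = 488² → right
(224,179,198): 179²+198² = 71245 > 50176 = 224² → acute
(21,35,28): 21²+28² = 1225 = 35² → right
(65,60,25): 25²+60² = 4225 = 65² → right
(6,23,28): 6²+23² = 565 < 784 = 28² → obtuse
1 of the 5 is acute.

1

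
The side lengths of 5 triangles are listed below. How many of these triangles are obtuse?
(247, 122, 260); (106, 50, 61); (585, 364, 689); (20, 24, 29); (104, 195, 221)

1

(247,122,260): 122²+247² = 75893 > 67600 = 260² → acute
(106,50,61): 50²+61² = 6221 < 11236 = 106² → obtuse
(585,364,689): 364²+585² = 474721 = 689² → right
(20,24,29): 20²+24² = 976 > 841 = 29² → acute
(104,195,221): 104²+195² = 48841 = 221² → right
1 of the 5 is obtuse.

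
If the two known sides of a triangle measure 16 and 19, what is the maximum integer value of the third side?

34

The third side must be strictly less than 16 + 19 = 35.
The largest integer below 35 is 34.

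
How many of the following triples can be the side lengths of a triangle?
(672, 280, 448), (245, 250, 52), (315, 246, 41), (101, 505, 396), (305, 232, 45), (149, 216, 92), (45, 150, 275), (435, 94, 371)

4

(280,448,672): 280+448 > 672 → valid
(52,245,250): 52+245 > 250 → valid
(41,246,315): 41+246 ≤ 315 → not valid
(101,396,505): 101+396 ≤ 505 → not valid
(45,232,305): 45+232 ≤ 305 → not valid
(92,149,216): 92+149 > 216 → valid
(45,150,275): 45+150 ≤ 275 → not valid
(94,371,435): 94+371 > 435 → valid
4 of the 8 triples form a triangle.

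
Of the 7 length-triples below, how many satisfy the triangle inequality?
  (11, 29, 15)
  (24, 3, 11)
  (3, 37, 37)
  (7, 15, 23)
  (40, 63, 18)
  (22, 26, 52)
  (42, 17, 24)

1

(11,15,29): 11+15 ≤ 29 → not valid
(3,11,24): 3+11 ≤ 24 → not valid
(3,37,37): 3+37 > 37 → valid
(7,15,23): 7+15 ≤ 23 → not valid
(18,40,63): 18+40 ≤ 63 → not valid
(22,26,52): 22+26 ≤ 52 → not valid
(17,24,42): 17+24 ≤ 42 → not valid
1 of the 7 triples forms a triangle.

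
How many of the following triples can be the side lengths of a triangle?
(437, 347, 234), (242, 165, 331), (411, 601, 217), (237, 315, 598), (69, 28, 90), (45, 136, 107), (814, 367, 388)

5

(234,347,437): 234+347 > 437 → valid
(165,242,331): 165+242 > 331 → valid
(217,411,601): 217+411 > 601 → valid
(237,315,598): 237+315 ≤ 598 → not valid
(28,69,90): 28+69 > 90 → valid
(45,107,136): 45+107 > 136 → valid
(367,388,814): 367+388 ≤ 814 → not valid
5 of the 7 triples form a triangle.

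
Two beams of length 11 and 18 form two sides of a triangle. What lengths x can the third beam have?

By the triangle inequality, x must be less than 11 + 18 = 29 and greater than |11 − 18| = 7.

7 < x < 29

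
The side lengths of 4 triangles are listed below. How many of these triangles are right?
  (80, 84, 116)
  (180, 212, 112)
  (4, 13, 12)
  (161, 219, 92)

2

(80,84,116): 80²+84² = 13456 = 116² → right
(180,212,112): 112²+180² = 44944 = 212² → right
(4,13,12): 4²+12² = 160 < 169 = 13² → obtuse
(161,219,92): 92²+161² = 34385 < 47961 = 219² → obtuse
2 of the 4 are right.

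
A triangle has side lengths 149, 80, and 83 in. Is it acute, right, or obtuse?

Compare the square of the longest side to the sum of squares of the other two: 80² + 83² = 13289 < 22201 = 149².

obtuse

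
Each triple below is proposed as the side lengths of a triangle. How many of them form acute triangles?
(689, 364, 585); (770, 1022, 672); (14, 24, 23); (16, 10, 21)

1

(689,364,585): 364²+585² = 474721 = 689² → right
(770,1022,672): 672²+770² = 1044484 = 1022² → right
(14,24,23): 14²+23² = 725 > 576 = 24² → acute
(16,10,21): 10²+16² = 356 < 441 = 21² → obtuse
1 of the 4 is acute.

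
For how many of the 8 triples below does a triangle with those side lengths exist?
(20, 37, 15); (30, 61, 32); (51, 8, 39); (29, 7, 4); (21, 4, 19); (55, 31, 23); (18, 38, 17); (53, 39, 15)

3

(15,20,37): 15+20 ≤ 37 → not valid
(30,32,61): 30+32 > 61 → valid
(8,39,51): 8+39 ≤ 51 → not valid
(4,7,29): 4+7 ≤ 29 → not valid
(4,19,21): 4+19 > 21 → valid
(23,31,55): 23+31 ≤ 55 → not valid
(17,18,38): 17+18 ≤ 38 → not valid
(15,39,53): 15+39 > 53 → valid
3 of the 8 triples form a triangle.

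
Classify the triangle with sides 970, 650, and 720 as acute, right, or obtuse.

right

Compare the square of the longest side to the sum of squares of the other two: 650² + 720² = 940900 = 970².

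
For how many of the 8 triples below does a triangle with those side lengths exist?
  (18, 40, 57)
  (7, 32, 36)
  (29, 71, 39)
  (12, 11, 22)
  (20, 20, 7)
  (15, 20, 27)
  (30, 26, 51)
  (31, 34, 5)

7

(18,40,57): 18+40 > 57 → valid
(7,32,36): 7+32 > 36 → valid
(29,39,71): 29+39 ≤ 71 → not valid
(11,12,22): 11+12 > 22 → valid
(7,20,20): 7+20 > 20 → valid
(15,20,27): 15+20 > 27 → valid
(26,30,51): 26+30 > 51 → valid
(5,31,34): 5+31 > 34 → valid
7 of the 8 triples form a triangle.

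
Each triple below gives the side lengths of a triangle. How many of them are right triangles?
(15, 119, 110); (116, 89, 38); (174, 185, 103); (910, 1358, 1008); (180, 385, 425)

2

(15,119,110): 15²+110² = 12325 < 14161 = 119² → obtuse
(116,89,38): 38²+89² = 9365 < 13456 = 116² → obtuse
(174,185,103): 103²+174² = 40885 > 34225 = 185² → acute
(910,1358,1008): 910²+1008² = 1844164 = 1358² → right
(180,385,425): 180²+385² = 180625 = 425² → right
2 of the 5 are right.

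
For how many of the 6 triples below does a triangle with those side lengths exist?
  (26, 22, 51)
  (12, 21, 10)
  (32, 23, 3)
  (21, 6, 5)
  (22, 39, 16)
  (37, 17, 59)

(22,26,51): 22+26 ≤ 51 → not valid
(10,12,21): 10+12 > 21 → valid
(3,23,32): 3+23 ≤ 32 → not valid
(5,6,21): 5+6 ≤ 21 → not valid
(16,22,39): 16+22 ≤ 39 → not valid
(17,37,59): 17+37 ≤ 59 → not valid
1 of the 6 triples forms a triangle.

1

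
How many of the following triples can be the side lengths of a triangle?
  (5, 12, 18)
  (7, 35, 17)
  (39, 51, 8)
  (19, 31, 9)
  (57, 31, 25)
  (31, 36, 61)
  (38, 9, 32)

(5,12,18): 5+12 ≤ 18 → not valid
(7,17,35): 7+17 ≤ 35 → not valid
(8,39,51): 8+39 ≤ 51 → not valid
(9,19,31): 9+19 ≤ 31 → not valid
(25,31,57): 25+31 ≤ 57 → not valid
(31,36,61): 31+36 > 61 → valid
(9,32,38): 9+32 > 38 → valid
2 of the 7 triples form a triangle.

2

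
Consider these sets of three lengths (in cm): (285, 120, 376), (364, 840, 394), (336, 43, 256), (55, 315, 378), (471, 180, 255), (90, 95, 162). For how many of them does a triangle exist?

2

(120,285,376): 120+285 > 376 → valid
(364,394,840): 364+394 ≤ 840 → not valid
(43,256,336): 43+256 ≤ 336 → not valid
(55,315,378): 55+315 ≤ 378 → not valid
(180,255,471): 180+255 ≤ 471 → not valid
(90,95,162): 90+95 > 162 → valid
2 of the 6 triples form a triangle.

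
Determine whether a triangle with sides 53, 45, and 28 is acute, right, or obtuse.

right

Compare the square of the longest side to the sum of squares of the other two: 28² + 45² = 2809 = 53².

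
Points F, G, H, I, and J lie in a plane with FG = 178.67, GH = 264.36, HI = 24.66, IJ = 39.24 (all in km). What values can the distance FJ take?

21.79 ≤ FJ ≤ 506.93 km

The maximum is all hops collinear in one direction: 178.67 + 264.36 + 24.66 + 39.24 = 506.93.
The longest hop is 264.36; the others sum to 242.57. Folding the others back against it leaves at least 264.36 − 242.57 = 21.79.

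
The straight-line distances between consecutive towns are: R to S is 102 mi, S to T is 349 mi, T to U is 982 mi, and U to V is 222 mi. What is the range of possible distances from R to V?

The maximum is all hops collinear in one direction: 102 + 349 + 982 + 222 = 1655.
The longest hop is 982; the others sum to 673. Folding the others back against it leaves at least 982 − 673 = 309.

309 ≤ RV ≤ 1655 mi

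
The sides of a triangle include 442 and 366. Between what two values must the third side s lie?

By the triangle inequality, s must be less than 442 + 366 = 808 and greater than |442 − 366| = 76.

76 < s < 808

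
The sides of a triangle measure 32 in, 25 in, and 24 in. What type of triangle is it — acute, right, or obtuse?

acute

Compare the square of the longest side to the sum of squares of the other two: 24² + 25² = 1201 > 1024 = 32².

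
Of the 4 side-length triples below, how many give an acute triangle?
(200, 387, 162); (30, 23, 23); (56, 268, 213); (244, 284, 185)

(200,387,162): 162+200 ≤ 387, not a triangle
(30,23,23): 23²+23² = 1058 > 900 = 30² → acute
(56,268,213): 56²+213² = 48505 < 71824 = 268² → obtuse
(244,284,185): 185²+244² = 93761 > 80656 = 284² → acute
2 of the 4 are acute.

2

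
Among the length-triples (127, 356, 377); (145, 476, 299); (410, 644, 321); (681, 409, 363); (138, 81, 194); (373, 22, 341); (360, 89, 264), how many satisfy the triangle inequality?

(127,356,377): 127+356 > 377 → valid
(145,299,476): 145+299 ≤ 476 → not valid
(321,410,644): 321+410 > 644 → valid
(363,409,681): 363+409 > 681 → valid
(81,138,194): 81+138 > 194 → valid
(22,341,373): 22+341 ≤ 373 → not valid
(89,264,360): 89+264 ≤ 360 → not valid
4 of the 7 triples form a triangle.

4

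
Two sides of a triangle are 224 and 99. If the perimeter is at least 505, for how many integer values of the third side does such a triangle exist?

141

Triangle inequality: 125 < x < 323. Perimeter ≥ 505 gives x ≥ 505 − 224 − 99 = 182.
So 182 ≤ x < 323; integers 182 through 322: 141 values.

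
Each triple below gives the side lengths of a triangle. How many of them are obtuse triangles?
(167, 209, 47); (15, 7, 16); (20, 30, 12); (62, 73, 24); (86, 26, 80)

(167,209,47): 47²+167² = 30098 < 43681 = 209² → obtuse
(15,7,16): 7²+15² = 274 > 256 = 16² → acute
(20,30,12): 12²+20² = 544 < 900 = 30² → obtuse
(62,73,24): 24²+62² = 4420 < 5329 = 73² → obtuse
(86,26,80): 26²+80² = 7076 < 7396 = 86² → obtuse
4 of the 5 are obtuse.

4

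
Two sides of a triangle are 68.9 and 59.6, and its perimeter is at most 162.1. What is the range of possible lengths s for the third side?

9.3 < s ≤ 33.6

Triangle inequality alone gives 9.3 < s < 128.5.
The perimeter condition gives s ≤ 162.1 − 68.9 − 59.6 = 33.6.
Intersecting the two: 9.3 < s ≤ 33.6.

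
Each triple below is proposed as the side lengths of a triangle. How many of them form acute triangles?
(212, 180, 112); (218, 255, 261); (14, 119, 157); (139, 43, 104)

(212,180,112): 112²+180² = 44944 = 212² → right
(218,255,261): 218²+255² = 112549 > 68121 = 261² → acute
(14,119,157): 14+119 ≤ 157, not a triangle
(139,43,104): 43²+104² = 12665 < 19321 = 139² → obtuse
1 of the 4 is acute.

1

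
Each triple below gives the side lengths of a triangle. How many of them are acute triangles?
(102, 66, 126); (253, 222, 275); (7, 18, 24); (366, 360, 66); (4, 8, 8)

2

(102,66,126): 66²+102² = 14760 < 15876 = 126² → obtuse
(253,222,275): 222²+253² = 113293 > 75625 = 275² → acute
(7,18,24): 7²+18² = 373 < 576 = 24² → obtuse
(366,360,66): 66²+360² = 133956 = 366² → right
(4,8,8): 4²+8² = 80 > 64 = 8² → acute
2 of the 5 are acute.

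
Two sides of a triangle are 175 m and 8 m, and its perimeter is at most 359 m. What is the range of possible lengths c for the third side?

167 < c ≤ 176 m

Triangle inequality alone gives 167 < c < 183.
The perimeter condition gives c ≤ 359 − 175 − 8 = 176.
Intersecting the two: 167 < c ≤ 176.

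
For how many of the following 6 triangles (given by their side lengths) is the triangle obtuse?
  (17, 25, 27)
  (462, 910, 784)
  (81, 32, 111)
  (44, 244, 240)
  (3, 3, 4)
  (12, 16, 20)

1

(17,25,27): 17²+25² = 914 > 729 = 27² → acute
(462,910,784): 462²+784² = 828100 = 910² → right
(81,32,111): 32²+81² = 7585 < 12321 = 111² → obtuse
(44,244,240): 44²+240² = 59536 = 244² → right
(3,3,4): 3²+3² = 18 > 16 = 4² → acute
(12,16,20): 12²+16² = 400 = 20² → right
1 of the 6 is obtuse.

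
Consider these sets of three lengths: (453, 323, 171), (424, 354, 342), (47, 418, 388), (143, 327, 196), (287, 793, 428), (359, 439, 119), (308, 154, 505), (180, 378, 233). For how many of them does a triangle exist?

6

(171,323,453): 171+323 > 453 → valid
(342,354,424): 342+354 > 424 → valid
(47,388,418): 47+388 > 418 → valid
(143,196,327): 143+196 > 327 → valid
(287,428,793): 287+428 ≤ 793 → not valid
(119,359,439): 119+359 > 439 → valid
(154,308,505): 154+308 ≤ 505 → not valid
(180,233,378): 180+233 > 378 → valid
6 of the 8 triples form a triangle.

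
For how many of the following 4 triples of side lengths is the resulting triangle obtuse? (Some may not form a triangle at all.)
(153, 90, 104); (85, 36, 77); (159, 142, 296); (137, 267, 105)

(153,90,104): 90²+104² = 18916 < 23409 = 153² → obtuse
(85,36,77): 36²+77² = 7225 = 85² → right
(159,142,296): 142²+159² = 45445 < 87616 = 296² → obtuse
(137,267,105): 105+137 ≤ 267, not a triangle
2 of the 4 are obtuse.

2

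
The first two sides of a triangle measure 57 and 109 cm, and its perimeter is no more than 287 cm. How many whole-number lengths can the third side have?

69

Triangle inequality: 52 < x < 166. Perimeter ≤ 287 gives x ≤ 287 − 57 − 109 = 121.
So 52 < x ≤ 121; integers 53 through 121: 69 values.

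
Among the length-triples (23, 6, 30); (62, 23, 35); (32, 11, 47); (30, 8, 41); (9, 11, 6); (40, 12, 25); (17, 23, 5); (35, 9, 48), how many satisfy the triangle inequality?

(6,23,30): 6+23 ≤ 30 → not valid
(23,35,62): 23+35 ≤ 62 → not valid
(11,32,47): 11+32 ≤ 47 → not valid
(8,30,41): 8+30 ≤ 41 → not valid
(6,9,11): 6+9 > 11 → valid
(12,25,40): 12+25 ≤ 40 → not valid
(5,17,23): 5+17 ≤ 23 → not valid
(9,35,48): 9+35 ≤ 48 → not valid
1 of the 8 triples forms a triangle.

1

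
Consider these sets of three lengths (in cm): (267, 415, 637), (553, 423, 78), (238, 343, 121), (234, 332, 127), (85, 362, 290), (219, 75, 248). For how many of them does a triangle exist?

(267,415,637): 267+415 > 637 → valid
(78,423,553): 78+423 ≤ 553 → not valid
(121,238,343): 121+238 > 343 → valid
(127,234,332): 127+234 > 332 → valid
(85,290,362): 85+290 > 362 → valid
(75,219,248): 75+219 > 248 → valid
5 of the 6 triples form a triangle.

5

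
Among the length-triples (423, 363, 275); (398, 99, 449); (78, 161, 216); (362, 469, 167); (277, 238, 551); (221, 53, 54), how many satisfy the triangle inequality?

4

(275,363,423): 275+363 > 423 → valid
(99,398,449): 99+398 > 449 → valid
(78,161,216): 78+161 > 216 → valid
(167,362,469): 167+362 > 469 → valid
(238,277,551): 238+277 ≤ 551 → not valid
(53,54,221): 53+54 ≤ 221 → not valid
4 of the 6 triples form a triangle.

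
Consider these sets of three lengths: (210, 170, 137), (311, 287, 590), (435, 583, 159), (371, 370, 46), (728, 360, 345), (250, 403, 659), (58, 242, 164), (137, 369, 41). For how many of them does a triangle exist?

4

(137,170,210): 137+170 > 210 → valid
(287,311,590): 287+311 > 590 → valid
(159,435,583): 159+435 > 583 → valid
(46,370,371): 46+370 > 371 → valid
(345,360,728): 345+360 ≤ 728 → not valid
(250,403,659): 250+403 ≤ 659 → not valid
(58,164,242): 58+164 ≤ 242 → not valid
(41,137,369): 41+137 ≤ 369 → not valid
4 of the 8 triples form a triangle.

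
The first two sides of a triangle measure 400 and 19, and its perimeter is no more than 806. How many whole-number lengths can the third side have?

6

Triangle inequality: 381 < x < 419. Perimeter ≤ 806 gives x ≤ 806 − 400 − 19 = 387.
So 381 < x ≤ 387; integers 382 through 387: 6 values.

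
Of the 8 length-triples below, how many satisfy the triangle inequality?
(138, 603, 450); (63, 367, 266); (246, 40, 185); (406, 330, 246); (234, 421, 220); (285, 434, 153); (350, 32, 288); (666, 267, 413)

4

(138,450,603): 138+450 ≤ 603 → not valid
(63,266,367): 63+266 ≤ 367 → not valid
(40,185,246): 40+185 ≤ 246 → not valid
(246,330,406): 246+330 > 406 → valid
(220,234,421): 220+234 > 421 → valid
(153,285,434): 153+285 > 434 → valid
(32,288,350): 32+288 ≤ 350 → not valid
(267,413,666): 267+413 > 666 → valid
4 of the 8 triples form a triangle.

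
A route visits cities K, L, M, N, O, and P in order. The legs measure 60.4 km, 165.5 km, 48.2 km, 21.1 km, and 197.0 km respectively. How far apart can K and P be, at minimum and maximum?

0 ≤ KP ≤ 492.2 km

The maximum is all hops collinear in one direction: 60.4 + 165.5 + 48.2 + 21.1 + 197.0 = 492.2.
The longest hop is 197.0; the others sum to 295.2. Since 197.0 ≤ 295.2, the path can fold back on itself completely, so the minimum distance is 0.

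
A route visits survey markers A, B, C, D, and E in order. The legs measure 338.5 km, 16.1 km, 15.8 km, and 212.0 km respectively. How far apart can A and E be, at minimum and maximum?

94.6 ≤ AE ≤ 582.4 km

The maximum is all hops collinear in one direction: 338.5 + 16.1 + 15.8 + 212.0 = 582.4.
The longest hop is 338.5; the others sum to 243.9. Folding the others back against it leaves at least 338.5 − 243.9 = 94.6.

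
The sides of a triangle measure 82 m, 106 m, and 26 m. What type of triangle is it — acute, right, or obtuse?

obtuse

Compare the square of the longest side to the sum of squares of the other two: 26² + 82² = 7400 < 11236 = 106².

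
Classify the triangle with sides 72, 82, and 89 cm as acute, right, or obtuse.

acute

Compare the square of the longest side to the sum of squares of the other two: 72² + 82² = 11908 > 7921 = 89².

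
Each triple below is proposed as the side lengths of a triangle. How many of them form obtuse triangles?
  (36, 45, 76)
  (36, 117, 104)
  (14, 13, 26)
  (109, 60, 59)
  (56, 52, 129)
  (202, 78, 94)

4

(36,45,76): 36²+45² = 3321 < 5776 = 76² → obtuse
(36,117,104): 36²+104² = 12112 < 13689 = 117² → obtuse
(14,13,26): 13²+14² = 365 < 676 = 26² → obtuse
(109,60,59): 59²+60² = 7081 < 11881 = 109² → obtuse
(56,52,129): 52+56 ≤ 129, not a triangle
(202,78,94): 78+94 ≤ 202, not a triangle
4 of the 6 are obtuse.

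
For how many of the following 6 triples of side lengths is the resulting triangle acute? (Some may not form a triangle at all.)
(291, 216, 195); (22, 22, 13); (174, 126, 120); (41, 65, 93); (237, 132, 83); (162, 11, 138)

(291,216,195): 195²+216² = 84681 = 291² → right
(22,22,13): 13²+22² = 653 > 484 = 22² → acute
(174,126,120): 120²+126² = 30276 = 174² → right
(41,65,93): 41²+65² = 5906 < 8649 = 93² → obtuse
(237,132,83): 83+132 ≤ 237, not a triangle
(162,11,138): 11+138 ≤ 162, not a triangle
1 of the 6 is acute.

1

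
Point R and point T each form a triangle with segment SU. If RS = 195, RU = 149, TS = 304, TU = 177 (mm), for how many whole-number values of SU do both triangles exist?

216

From triangle RSU: 46 < SU < 344.
From triangle TSU: 127 < SU < 481.
Intersection: 127 < SU < 344, so integers 128 through 343: 216 values.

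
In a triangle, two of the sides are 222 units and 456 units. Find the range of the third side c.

By the triangle inequality, c must be less than 222 + 456 = 678 and greater than |222 − 456| = 234.

234 < c < 678 (units)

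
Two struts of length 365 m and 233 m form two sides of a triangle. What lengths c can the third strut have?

By the triangle inequality, c must be less than 365 + 233 = 598 and greater than |365 − 233| = 132.

132 < c < 598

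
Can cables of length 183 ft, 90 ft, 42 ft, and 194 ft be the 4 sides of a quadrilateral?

Yes

A quadrilateral exists iff every side is shorter than the sum of the others — equivalently, the longest side is less than the sum of the rest.
Longest side 194 < 315 (sum of the remaining 3), so yes.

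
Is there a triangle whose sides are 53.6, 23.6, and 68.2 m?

The longest side is 68.2, and the other two sum to 77.2.
Since 77.2 > 68.2, the triangle inequality holds.

Yes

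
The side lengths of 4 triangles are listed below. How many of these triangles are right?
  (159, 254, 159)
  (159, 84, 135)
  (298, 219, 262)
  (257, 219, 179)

1

(159,254,159): 159²+159² = 50562 < 64516 = 254² → obtuse
(159,84,135): 84²+135² = 25281 = 159² → right
(298,219,262): 219²+262² = 116605 > 88804 = 298² → acute
(257,219,179): 179²+219² = 80002 > 66049 = 257² → acute
1 of the 4 is right.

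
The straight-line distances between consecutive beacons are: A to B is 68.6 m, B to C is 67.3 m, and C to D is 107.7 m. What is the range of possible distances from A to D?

The maximum is all hops collinear in one direction: 68.6 + 67.3 + 107.7 = 243.6.
The longest hop is 107.7; the others sum to 135.9. Since 107.7 ≤ 135.9, the path can fold back on itself completely, so the minimum distance is 0.

0 ≤ AD ≤ 243.6 m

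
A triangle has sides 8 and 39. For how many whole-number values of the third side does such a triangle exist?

15

The third side lies in the open interval (31, 47).
Integers from 32 to 46 inclusive: 46 − 32 + 1 = 15.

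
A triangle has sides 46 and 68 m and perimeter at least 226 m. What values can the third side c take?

112 ≤ c < 114

Triangle inequality alone gives 22 < c < 114.
The perimeter condition gives c ≥ 226 − 46 − 68 = 112.
Intersecting the two: 112 ≤ c < 114.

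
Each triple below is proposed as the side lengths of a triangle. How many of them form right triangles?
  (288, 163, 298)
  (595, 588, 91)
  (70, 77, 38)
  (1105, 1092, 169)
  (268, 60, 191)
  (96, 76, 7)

2

(288,163,298): 163²+288² = 109513 > 88804 = 298² → acute
(595,588,91): 91²+588² = 354025 = 595² → right
(70,77,38): 38²+70² = 6344 > 5929 = 77² → acute
(1105,1092,169): 169²+1092² = 1221025 = 1105² → right
(268,60,191): 60+191 ≤ 268, not a triangle
(96,76,7): 7+76 ≤ 96, not a triangle
2 of the 6 are right.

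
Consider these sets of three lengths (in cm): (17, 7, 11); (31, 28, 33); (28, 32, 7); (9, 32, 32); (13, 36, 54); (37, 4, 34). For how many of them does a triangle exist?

5

(7,11,17): 7+11 > 17 → valid
(28,31,33): 28+31 > 33 → valid
(7,28,32): 7+28 > 32 → valid
(9,32,32): 9+32 > 32 → valid
(13,36,54): 13+36 ≤ 54 → not valid
(4,34,37): 4+34 > 37 → valid
5 of the 6 triples form a triangle.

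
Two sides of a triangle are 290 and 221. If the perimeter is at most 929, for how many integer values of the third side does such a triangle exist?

349

Triangle inequality: 69 < x < 511. Perimeter ≤ 929 gives x ≤ 929 − 290 − 221 = 418.
So 69 < x ≤ 418; integers 70 through 418: 349 values.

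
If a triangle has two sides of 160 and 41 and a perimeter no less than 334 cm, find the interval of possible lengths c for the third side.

Triangle inequality alone gives 119 < c < 201.
The perimeter condition gives c ≥ 334 − 160 − 41 = 133.
Intersecting the two: 133 ≤ c < 201.

133 ≤ c < 201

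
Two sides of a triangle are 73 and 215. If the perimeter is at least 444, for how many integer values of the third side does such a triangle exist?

132

Triangle inequality: 142 < x < 288. Perimeter ≥ 444 gives x ≥ 444 − 73 − 215 = 156.
So 156 ≤ x < 288; integers 156 through 287: 132 values.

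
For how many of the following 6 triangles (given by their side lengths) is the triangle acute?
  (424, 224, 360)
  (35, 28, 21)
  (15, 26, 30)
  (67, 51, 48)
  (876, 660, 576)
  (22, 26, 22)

3

(424,224,360): 224²+360² = 179776 = 424² → right
(35,28,21): 21²+28² = 1225 = 35² → right
(15,26,30): 15²+26² = 901 > 900 = 30² → acute
(67,51,48): 48²+51² = 4905 > 4489 = 67² → acute
(876,660,576): 576²+660² = 767376 = 876² → right
(22,26,22): 22²+22² = 968 > 676 = 26² → acute
3 of the 6 are acute.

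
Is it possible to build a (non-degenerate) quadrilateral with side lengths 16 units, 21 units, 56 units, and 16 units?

No

For a quadrilateral, each side must be shorter than the sum of the others.
Here the longest side is 56, but the remaining 3 sides sum to only 53.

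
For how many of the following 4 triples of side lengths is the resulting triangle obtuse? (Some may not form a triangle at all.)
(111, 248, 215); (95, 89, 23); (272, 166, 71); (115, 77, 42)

(111,248,215): 111²+215² = 58546 < 61504 = 248² → obtuse
(95,89,23): 23²+89² = 8450 < 9025 = 95² → obtuse
(272,166,71): 71+166 ≤ 272, not a triangle
(115,77,42): 42²+77² = 7693 < 13225 = 115² → obtuse
3 of the 4 are obtuse.

3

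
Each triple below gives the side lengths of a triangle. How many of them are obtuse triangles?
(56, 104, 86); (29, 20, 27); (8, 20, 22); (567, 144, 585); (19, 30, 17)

(56,104,86): 56²+86² = 10532 < 10816 = 104² → obtuse
(29,20,27): 20²+27² = 1129 > 841 = 29² → acute
(8,20,22): 8²+20² = 464 < 484 = 22² → obtuse
(567,144,585): 144²+567² = 342225 = 585² → right
(19,30,17): 17²+19² = 650 < 900 = 30² → obtuse
3 of the 5 are obtuse.

3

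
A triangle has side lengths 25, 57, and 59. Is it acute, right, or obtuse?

acute

Compare the square of the longest side to the sum of squares of the other two: 25² + 57² = 3874 > 3481 = 59².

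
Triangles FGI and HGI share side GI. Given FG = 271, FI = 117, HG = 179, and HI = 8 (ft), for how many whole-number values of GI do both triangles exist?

From triangle FGI: 154 < GI < 388.
From triangle HGI: 171 < GI < 187.
Intersection: 171 < GI < 187, so integers 172 through 186: 15 values.

15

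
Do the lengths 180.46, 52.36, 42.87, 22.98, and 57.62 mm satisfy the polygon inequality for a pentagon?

For a pentagon, each side must be shorter than the sum of the others.
Here the longest side is 180.46, but the remaining 4 sides sum to only 175.83.

No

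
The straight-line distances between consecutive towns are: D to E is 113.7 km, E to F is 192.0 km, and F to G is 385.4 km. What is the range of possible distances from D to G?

79.7 ≤ DG ≤ 691.1 km

The maximum is all hops collinear in one direction: 113.7 + 192.0 + 385.4 = 691.1.
The longest hop is 385.4; the others sum to 305.7. Folding the others back against it leaves at least 385.4 − 305.7 = 79.7.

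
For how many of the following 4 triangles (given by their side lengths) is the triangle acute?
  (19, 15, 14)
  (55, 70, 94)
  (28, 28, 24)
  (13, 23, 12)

2

(19,15,14): 14²+15² = 421 > 361 = 19² → acute
(55,70,94): 55²+70² = 7925 < 8836 = 94² → obtuse
(28,28,24): 24²+28² = 1360 > 784 = 28² → acute
(13,23,12): 12²+13² = 313 < 529 = 23² → obtuse
2 of the 4 are acute.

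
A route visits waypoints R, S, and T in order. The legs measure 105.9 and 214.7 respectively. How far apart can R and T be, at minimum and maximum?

By the triangle inequality, |105.9 − 214.7| ≤ RT ≤ 105.9 + 214.7.

108.8 ≤ RT ≤ 320.6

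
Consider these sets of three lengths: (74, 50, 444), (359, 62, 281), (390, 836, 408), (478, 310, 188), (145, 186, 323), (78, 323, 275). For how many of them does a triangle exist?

3

(50,74,444): 50+74 ≤ 444 → not valid
(62,281,359): 62+281 ≤ 359 → not valid
(390,408,836): 390+408 ≤ 836 → not valid
(188,310,478): 188+310 > 478 → valid
(145,186,323): 145+186 > 323 → valid
(78,275,323): 78+275 > 323 → valid
3 of the 6 triples form a triangle.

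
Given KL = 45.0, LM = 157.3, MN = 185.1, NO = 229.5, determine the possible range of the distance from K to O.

The maximum is all hops collinear in one direction: 45.0 + 157.3 + 185.1 + 229.5 = 616.9.
The longest hop is 229.5; the others sum to 387.4. Since 229.5 ≤ 387.4, the path can fold back on itself completely, so the minimum distance is 0.

0 ≤ KO ≤ 616.9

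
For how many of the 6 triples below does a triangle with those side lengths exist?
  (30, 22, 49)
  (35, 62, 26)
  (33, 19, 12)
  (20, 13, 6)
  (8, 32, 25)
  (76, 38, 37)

(22,30,49): 22+30 > 49 → valid
(26,35,62): 26+35 ≤ 62 → not valid
(12,19,33): 12+19 ≤ 33 → not valid
(6,13,20): 6+13 ≤ 20 → not valid
(8,25,32): 8+25 > 32 → valid
(37,38,76): 37+38 ≤ 76 → not valid
2 of the 6 triples form a triangle.

2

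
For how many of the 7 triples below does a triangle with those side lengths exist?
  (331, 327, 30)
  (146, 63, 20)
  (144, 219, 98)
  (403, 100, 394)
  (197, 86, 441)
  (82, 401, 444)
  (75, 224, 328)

(30,327,331): 30+327 > 331 → valid
(20,63,146): 20+63 ≤ 146 → not valid
(98,144,219): 98+144 > 219 → valid
(100,394,403): 100+394 > 403 → valid
(86,197,441): 86+197 ≤ 441 → not valid
(82,401,444): 82+401 > 444 → valid
(75,224,328): 75+224 ≤ 328 → not valid
4 of the 7 triples form a triangle.

4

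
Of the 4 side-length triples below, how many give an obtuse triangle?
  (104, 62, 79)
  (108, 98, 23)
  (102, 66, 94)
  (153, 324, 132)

(104,62,79): 62²+79² = 10085 < 10816 = 104² → obtuse
(108,98,23): 23²+98² = 10133 < 11664 = 108² → obtuse
(102,66,94): 66²+94² = 13192 > 10404 = 102² → acute
(153,324,132): 132+153 ≤ 324, not a triangle
2 of the 4 are obtuse.

2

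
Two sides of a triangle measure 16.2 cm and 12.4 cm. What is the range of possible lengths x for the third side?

By the triangle inequality, x must be less than 16.2 + 12.4 = 28.6 and greater than |16.2 − 12.4| = 3.8.

3.8 < x < 28.6 (cm)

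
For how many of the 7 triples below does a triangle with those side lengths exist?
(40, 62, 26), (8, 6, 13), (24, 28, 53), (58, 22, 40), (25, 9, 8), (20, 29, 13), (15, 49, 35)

(26,40,62): 26+40 > 62 → valid
(6,8,13): 6+8 > 13 → valid
(24,28,53): 24+28 ≤ 53 → not valid
(22,40,58): 22+40 > 58 → valid
(8,9,25): 8+9 ≤ 25 → not valid
(13,20,29): 13+20 > 29 → valid
(15,35,49): 15+35 > 49 → valid
5 of the 7 triples form a triangle.

5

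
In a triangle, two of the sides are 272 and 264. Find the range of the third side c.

8 < c < 536

By the triangle inequality, c must be less than 272 + 264 = 536 and greater than |272 − 264| = 8.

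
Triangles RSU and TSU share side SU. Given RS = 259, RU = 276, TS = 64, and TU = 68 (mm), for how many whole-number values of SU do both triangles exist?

From triangle RSU: 17 < SU < 535.
From triangle TSU: 4 < SU < 132.
Intersection: 17 < SU < 132, so integers 18 through 131: 114 values.

114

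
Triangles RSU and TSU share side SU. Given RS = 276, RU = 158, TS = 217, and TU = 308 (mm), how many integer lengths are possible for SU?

315

From triangle RSU: 118 < SU < 434.
From triangle TSU: 91 < SU < 525.
Intersection: 118 < SU < 434, so integers 119 through 433: 315 values.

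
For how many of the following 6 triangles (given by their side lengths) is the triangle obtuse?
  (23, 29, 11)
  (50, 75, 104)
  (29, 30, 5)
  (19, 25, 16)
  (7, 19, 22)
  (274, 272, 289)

(23,29,11): 11²+23² = 650 < 841 = 29² → obtuse
(50,75,104): 50²+75² = 8125 < 10816 = 104² → obtuse
(29,30,5): 5²+29² = 866 < 900 = 30² → obtuse
(19,25,16): 16²+19² = 617 < 625 = 25² → obtuse
(7,19,22): 7²+19² = 410 < 484 = 22² → obtuse
(274,272,289): 272²+274² = 149060 > 83521 = 289² → acute
5 of the 6 are obtuse.

5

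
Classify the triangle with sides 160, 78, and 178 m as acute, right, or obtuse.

right

Compare the square of the longest side to the sum of squares of the other two: 78² + 160² = 31684 = 178².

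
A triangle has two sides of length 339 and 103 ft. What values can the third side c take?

236 < c < 442 (ft)

By the triangle inequality, c must be less than 339 + 103 = 442 and greater than |339 − 103| = 236.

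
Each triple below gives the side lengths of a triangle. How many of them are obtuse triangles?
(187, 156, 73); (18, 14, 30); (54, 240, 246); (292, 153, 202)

(187,156,73): 73²+156² = 29665 < 34969 = 187² → obtuse
(18,14,30): 14²+18² = 520 < 900 = 30² → obtuse
(54,240,246): 54²+240² = 60516 = 246² → right
(292,153,202): 153²+202² = 64213 < 85264 = 292² → obtuse
3 of the 4 are obtuse.

3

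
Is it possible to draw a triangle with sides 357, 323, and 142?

Yes

The longest side is 357, and the other two sum to 465.
Since 465 > 357, the triangle inequality holds.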